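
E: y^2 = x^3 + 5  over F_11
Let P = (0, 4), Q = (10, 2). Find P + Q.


P != Q, so use the chord formula.
s = (y2 - y1) / (x2 - x1) = (9) / (10) mod 11 = 2
x3 = s^2 - x1 - x2 mod 11 = 2^2 - 0 - 10 = 5
y3 = s (x1 - x3) - y1 mod 11 = 2 * (0 - 5) - 4 = 8

P + Q = (5, 8)


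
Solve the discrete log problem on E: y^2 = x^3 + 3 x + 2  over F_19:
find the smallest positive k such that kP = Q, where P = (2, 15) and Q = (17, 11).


Enumerate multiples of P until we hit Q = (17, 11):
  1P = (2, 15)
  2P = (1, 14)
  3P = (17, 8)
  4P = (9, 6)
  5P = (5, 16)
  6P = (10, 14)
  7P = (18, 6)
  8P = (8, 5)
  9P = (16, 2)
  10P = (7, 10)
  11P = (11, 13)
  12P = (3, 0)
  13P = (11, 6)
  14P = (7, 9)
  15P = (16, 17)
  16P = (8, 14)
  17P = (18, 13)
  18P = (10, 5)
  19P = (5, 3)
  20P = (9, 13)
  21P = (17, 11)
Match found at i = 21.

k = 21


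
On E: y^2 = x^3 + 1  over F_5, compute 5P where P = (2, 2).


k = 5 = 101_2 (binary, LSB first: 101)
Double-and-add from P = (2, 2):
  bit 0 = 1: acc = O + (2, 2) = (2, 2)
  bit 1 = 0: acc unchanged = (2, 2)
  bit 2 = 1: acc = (2, 2) + (0, 1) = (2, 3)

5P = (2, 3)


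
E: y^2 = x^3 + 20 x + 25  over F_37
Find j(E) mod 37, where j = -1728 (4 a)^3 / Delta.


Delta = -16(4 a^3 + 27 b^2) mod 37 = 32
-1728 * (4 a)^3 = -1728 * (4*20)^3 mod 37 = 8
j = 8 * 32^(-1) mod 37 = 28

j = 28 (mod 37)


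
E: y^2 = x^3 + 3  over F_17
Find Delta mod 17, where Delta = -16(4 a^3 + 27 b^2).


4 a^3 + 27 b^2 = 4*0^3 + 27*3^2 = 0 + 243 = 243
Delta = -16 * (243) = -3888
Delta mod 17 = 5

Delta = 5 (mod 17)


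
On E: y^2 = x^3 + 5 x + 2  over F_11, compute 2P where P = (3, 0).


k = 2 = 10_2 (binary, LSB first: 01)
Double-and-add from P = (3, 0):
  bit 0 = 0: acc unchanged = O
  bit 1 = 1: acc = O + O = O

2P = O


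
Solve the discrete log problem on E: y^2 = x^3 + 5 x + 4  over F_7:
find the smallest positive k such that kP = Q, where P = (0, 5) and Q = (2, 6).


Enumerate multiples of P until we hit Q = (2, 6):
  1P = (0, 5)
  2P = (2, 1)
  3P = (2, 6)
Match found at i = 3.

k = 3


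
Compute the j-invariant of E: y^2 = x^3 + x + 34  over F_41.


Delta = -16(4 a^3 + 27 b^2) mod 41 = 6
-1728 * (4 a)^3 = -1728 * (4*1)^3 mod 41 = 26
j = 26 * 6^(-1) mod 41 = 18

j = 18 (mod 41)


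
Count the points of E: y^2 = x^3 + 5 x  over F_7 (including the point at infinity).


For each x in F_7, count y with y^2 = x^3 + 5 x + 0 mod 7:
  x = 0: RHS = 0, y in [0]  -> 1 point(s)
  x = 2: RHS = 4, y in [2, 5]  -> 2 point(s)
  x = 3: RHS = 0, y in [0]  -> 1 point(s)
  x = 4: RHS = 0, y in [0]  -> 1 point(s)
  x = 6: RHS = 1, y in [1, 6]  -> 2 point(s)
Affine points: 7. Add the point at infinity: total = 8.

#E(F_7) = 8


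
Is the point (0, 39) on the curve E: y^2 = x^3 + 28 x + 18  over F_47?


Check whether y^2 = x^3 + 28 x + 18 (mod 47) for (x, y) = (0, 39).
LHS: y^2 = 39^2 mod 47 = 17
RHS: x^3 + 28 x + 18 = 0^3 + 28*0 + 18 mod 47 = 18
LHS != RHS

No, not on the curve


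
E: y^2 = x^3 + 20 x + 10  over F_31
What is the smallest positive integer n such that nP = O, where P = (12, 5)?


Compute successive multiples of P until we hit O:
  1P = (12, 5)
  2P = (9, 19)
  3P = (18, 23)
  4P = (10, 1)
  5P = (13, 24)
  6P = (26, 8)
  7P = (28, 27)
  8P = (5, 24)
  ... (continuing to 18P)
  18P = O

ord(P) = 18


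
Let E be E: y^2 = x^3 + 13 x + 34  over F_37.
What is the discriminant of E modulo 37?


4 a^3 + 27 b^2 = 4*13^3 + 27*34^2 = 8788 + 31212 = 40000
Delta = -16 * (40000) = -640000
Delta mod 37 = 26

Delta = 26 (mod 37)


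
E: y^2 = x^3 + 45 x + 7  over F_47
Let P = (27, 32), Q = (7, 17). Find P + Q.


P != Q, so use the chord formula.
s = (y2 - y1) / (x2 - x1) = (32) / (27) mod 47 = 36
x3 = s^2 - x1 - x2 mod 47 = 36^2 - 27 - 7 = 40
y3 = s (x1 - x3) - y1 mod 47 = 36 * (27 - 40) - 32 = 17

P + Q = (40, 17)


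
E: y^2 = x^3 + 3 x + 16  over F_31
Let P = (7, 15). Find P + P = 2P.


Doubling: s = (3 x1^2 + a) / (2 y1)
s = (3*7^2 + 3) / (2*15) mod 31 = 5
x3 = s^2 - 2 x1 mod 31 = 5^2 - 2*7 = 11
y3 = s (x1 - x3) - y1 mod 31 = 5 * (7 - 11) - 15 = 27

2P = (11, 27)


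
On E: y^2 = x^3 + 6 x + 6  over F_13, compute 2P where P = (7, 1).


Doubling: s = (3 x1^2 + a) / (2 y1)
s = (3*7^2 + 6) / (2*1) mod 13 = 5
x3 = s^2 - 2 x1 mod 13 = 5^2 - 2*7 = 11
y3 = s (x1 - x3) - y1 mod 13 = 5 * (7 - 11) - 1 = 5

2P = (11, 5)


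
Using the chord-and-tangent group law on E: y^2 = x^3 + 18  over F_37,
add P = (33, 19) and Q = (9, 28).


P != Q, so use the chord formula.
s = (y2 - y1) / (x2 - x1) = (9) / (13) mod 37 = 32
x3 = s^2 - x1 - x2 mod 37 = 32^2 - 33 - 9 = 20
y3 = s (x1 - x3) - y1 mod 37 = 32 * (33 - 20) - 19 = 27

P + Q = (20, 27)


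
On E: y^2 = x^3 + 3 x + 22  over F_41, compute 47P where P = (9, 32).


k = 47 = 101111_2 (binary, LSB first: 111101)
Double-and-add from P = (9, 32):
  bit 0 = 1: acc = O + (9, 32) = (9, 32)
  bit 1 = 1: acc = (9, 32) + (23, 9) = (14, 26)
  bit 2 = 1: acc = (14, 26) + (26, 13) = (11, 22)
  bit 3 = 1: acc = (11, 22) + (5, 30) = (4, 37)
  bit 4 = 0: acc unchanged = (4, 37)
  bit 5 = 1: acc = (4, 37) + (29, 12) = (9, 9)

47P = (9, 9)


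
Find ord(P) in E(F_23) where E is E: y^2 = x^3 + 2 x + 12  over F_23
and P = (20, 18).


Compute successive multiples of P until we hit O:
  1P = (20, 18)
  2P = (22, 20)
  3P = (5, 20)
  4P = (11, 13)
  5P = (19, 3)
  6P = (2, 22)
  7P = (9, 0)
  8P = (2, 1)
  ... (continuing to 14P)
  14P = O

ord(P) = 14


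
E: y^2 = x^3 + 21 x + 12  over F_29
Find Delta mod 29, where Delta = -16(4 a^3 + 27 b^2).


4 a^3 + 27 b^2 = 4*21^3 + 27*12^2 = 37044 + 3888 = 40932
Delta = -16 * (40932) = -654912
Delta mod 29 = 24

Delta = 24 (mod 29)


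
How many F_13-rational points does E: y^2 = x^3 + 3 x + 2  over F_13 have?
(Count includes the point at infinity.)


For each x in F_13, count y with y^2 = x^3 + 3 x + 2 mod 13:
  x = 2: RHS = 3, y in [4, 9]  -> 2 point(s)
  x = 3: RHS = 12, y in [5, 8]  -> 2 point(s)
  x = 4: RHS = 0, y in [0]  -> 1 point(s)
  x = 5: RHS = 12, y in [5, 8]  -> 2 point(s)
  x = 9: RHS = 4, y in [2, 11]  -> 2 point(s)
  x = 11: RHS = 1, y in [1, 12]  -> 2 point(s)
Affine points: 11. Add the point at infinity: total = 12.

#E(F_13) = 12


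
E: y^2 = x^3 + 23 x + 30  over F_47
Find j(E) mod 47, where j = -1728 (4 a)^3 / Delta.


Delta = -16(4 a^3 + 27 b^2) mod 47 = 39
-1728 * (4 a)^3 = -1728 * (4*23)^3 mod 47 = 6
j = 6 * 39^(-1) mod 47 = 11

j = 11 (mod 47)


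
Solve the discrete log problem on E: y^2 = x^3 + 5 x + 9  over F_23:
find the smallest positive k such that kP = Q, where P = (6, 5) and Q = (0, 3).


Enumerate multiples of P until we hit Q = (0, 3):
  1P = (6, 5)
  2P = (0, 3)
Match found at i = 2.

k = 2


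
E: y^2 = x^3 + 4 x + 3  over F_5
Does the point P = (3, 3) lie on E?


Check whether y^2 = x^3 + 4 x + 3 (mod 5) for (x, y) = (3, 3).
LHS: y^2 = 3^2 mod 5 = 4
RHS: x^3 + 4 x + 3 = 3^3 + 4*3 + 3 mod 5 = 2
LHS != RHS

No, not on the curve


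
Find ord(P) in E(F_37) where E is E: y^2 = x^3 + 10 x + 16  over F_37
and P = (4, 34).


Compute successive multiples of P until we hit O:
  1P = (4, 34)
  2P = (32, 27)
  3P = (8, 4)
  4P = (35, 32)
  5P = (31, 31)
  6P = (18, 21)
  7P = (27, 27)
  8P = (34, 25)
  ... (continuing to 41P)
  41P = O

ord(P) = 41


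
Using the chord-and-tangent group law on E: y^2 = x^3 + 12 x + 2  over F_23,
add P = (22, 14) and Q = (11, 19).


P != Q, so use the chord formula.
s = (y2 - y1) / (x2 - x1) = (5) / (12) mod 23 = 10
x3 = s^2 - x1 - x2 mod 23 = 10^2 - 22 - 11 = 21
y3 = s (x1 - x3) - y1 mod 23 = 10 * (22 - 21) - 14 = 19

P + Q = (21, 19)


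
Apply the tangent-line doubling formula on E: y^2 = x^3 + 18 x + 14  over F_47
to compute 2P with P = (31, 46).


Doubling: s = (3 x1^2 + a) / (2 y1)
s = (3*31^2 + 18) / (2*46) mod 47 = 30
x3 = s^2 - 2 x1 mod 47 = 30^2 - 2*31 = 39
y3 = s (x1 - x3) - y1 mod 47 = 30 * (31 - 39) - 46 = 43

2P = (39, 43)


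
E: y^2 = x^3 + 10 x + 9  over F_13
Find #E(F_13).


For each x in F_13, count y with y^2 = x^3 + 10 x + 9 mod 13:
  x = 0: RHS = 9, y in [3, 10]  -> 2 point(s)
  x = 3: RHS = 1, y in [1, 12]  -> 2 point(s)
  x = 4: RHS = 9, y in [3, 10]  -> 2 point(s)
  x = 6: RHS = 12, y in [5, 8]  -> 2 point(s)
  x = 8: RHS = 3, y in [4, 9]  -> 2 point(s)
  x = 9: RHS = 9, y in [3, 10]  -> 2 point(s)
  x = 10: RHS = 4, y in [2, 11]  -> 2 point(s)
Affine points: 14. Add the point at infinity: total = 15.

#E(F_13) = 15


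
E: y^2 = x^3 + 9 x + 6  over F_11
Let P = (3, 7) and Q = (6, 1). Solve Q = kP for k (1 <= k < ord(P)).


Enumerate multiples of P until we hit Q = (6, 1):
  1P = (3, 7)
  2P = (6, 1)
Match found at i = 2.

k = 2


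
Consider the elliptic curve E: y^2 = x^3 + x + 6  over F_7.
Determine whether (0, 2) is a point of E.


Check whether y^2 = x^3 + 1 x + 6 (mod 7) for (x, y) = (0, 2).
LHS: y^2 = 2^2 mod 7 = 4
RHS: x^3 + 1 x + 6 = 0^3 + 1*0 + 6 mod 7 = 6
LHS != RHS

No, not on the curve


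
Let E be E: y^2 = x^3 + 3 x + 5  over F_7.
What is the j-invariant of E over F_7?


Delta = -16(4 a^3 + 27 b^2) mod 7 = 2
-1728 * (4 a)^3 = -1728 * (4*3)^3 mod 7 = 6
j = 6 * 2^(-1) mod 7 = 3

j = 3 (mod 7)


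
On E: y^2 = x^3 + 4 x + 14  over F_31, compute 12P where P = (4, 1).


k = 12 = 1100_2 (binary, LSB first: 0011)
Double-and-add from P = (4, 1):
  bit 0 = 0: acc unchanged = O
  bit 1 = 0: acc unchanged = O
  bit 2 = 1: acc = O + (15, 15) = (15, 15)
  bit 3 = 1: acc = (15, 15) + (10, 0) = (15, 16)

12P = (15, 16)


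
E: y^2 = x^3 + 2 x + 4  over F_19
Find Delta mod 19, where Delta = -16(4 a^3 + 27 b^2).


4 a^3 + 27 b^2 = 4*2^3 + 27*4^2 = 32 + 432 = 464
Delta = -16 * (464) = -7424
Delta mod 19 = 5

Delta = 5 (mod 19)


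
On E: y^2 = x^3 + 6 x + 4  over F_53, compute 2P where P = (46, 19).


Doubling: s = (3 x1^2 + a) / (2 y1)
s = (3*46^2 + 6) / (2*19) mod 53 = 11
x3 = s^2 - 2 x1 mod 53 = 11^2 - 2*46 = 29
y3 = s (x1 - x3) - y1 mod 53 = 11 * (46 - 29) - 19 = 9

2P = (29, 9)


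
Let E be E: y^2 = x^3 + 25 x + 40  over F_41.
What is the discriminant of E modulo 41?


4 a^3 + 27 b^2 = 4*25^3 + 27*40^2 = 62500 + 43200 = 105700
Delta = -16 * (105700) = -1691200
Delta mod 41 = 9

Delta = 9 (mod 41)


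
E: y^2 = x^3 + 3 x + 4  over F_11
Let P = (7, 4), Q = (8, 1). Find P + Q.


P != Q, so use the chord formula.
s = (y2 - y1) / (x2 - x1) = (8) / (1) mod 11 = 8
x3 = s^2 - x1 - x2 mod 11 = 8^2 - 7 - 8 = 5
y3 = s (x1 - x3) - y1 mod 11 = 8 * (7 - 5) - 4 = 1

P + Q = (5, 1)


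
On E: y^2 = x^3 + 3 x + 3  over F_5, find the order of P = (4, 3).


Compute successive multiples of P until we hit O:
  1P = (4, 3)
  2P = (3, 3)
  3P = (3, 2)
  4P = (4, 2)
  5P = O

ord(P) = 5


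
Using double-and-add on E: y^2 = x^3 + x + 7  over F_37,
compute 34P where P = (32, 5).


k = 34 = 100010_2 (binary, LSB first: 010001)
Double-and-add from P = (32, 5):
  bit 0 = 0: acc unchanged = O
  bit 1 = 1: acc = O + (13, 21) = (13, 21)
  bit 2 = 0: acc unchanged = (13, 21)
  bit 3 = 0: acc unchanged = (13, 21)
  bit 4 = 0: acc unchanged = (13, 21)
  bit 5 = 1: acc = (13, 21) + (4, 36) = (31, 9)

34P = (31, 9)


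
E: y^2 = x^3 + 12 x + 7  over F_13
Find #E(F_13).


For each x in F_13, count y with y^2 = x^3 + 12 x + 7 mod 13:
  x = 2: RHS = 0, y in [0]  -> 1 point(s)
  x = 5: RHS = 10, y in [6, 7]  -> 2 point(s)
  x = 6: RHS = 9, y in [3, 10]  -> 2 point(s)
  x = 8: RHS = 4, y in [2, 11]  -> 2 point(s)
  x = 9: RHS = 12, y in [5, 8]  -> 2 point(s)
  x = 10: RHS = 9, y in [3, 10]  -> 2 point(s)
  x = 11: RHS = 1, y in [1, 12]  -> 2 point(s)
Affine points: 13. Add the point at infinity: total = 14.

#E(F_13) = 14


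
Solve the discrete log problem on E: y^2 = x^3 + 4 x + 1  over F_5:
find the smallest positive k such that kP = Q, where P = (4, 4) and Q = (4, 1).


Enumerate multiples of P until we hit Q = (4, 1):
  1P = (4, 4)
  2P = (3, 0)
  3P = (4, 1)
Match found at i = 3.

k = 3


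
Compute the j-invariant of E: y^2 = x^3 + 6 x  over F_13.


Delta = -16(4 a^3 + 27 b^2) mod 13 = 8
-1728 * (4 a)^3 = -1728 * (4*6)^3 mod 13 = 5
j = 5 * 8^(-1) mod 13 = 12

j = 12 (mod 13)


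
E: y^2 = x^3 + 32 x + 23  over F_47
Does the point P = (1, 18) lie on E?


Check whether y^2 = x^3 + 32 x + 23 (mod 47) for (x, y) = (1, 18).
LHS: y^2 = 18^2 mod 47 = 42
RHS: x^3 + 32 x + 23 = 1^3 + 32*1 + 23 mod 47 = 9
LHS != RHS

No, not on the curve


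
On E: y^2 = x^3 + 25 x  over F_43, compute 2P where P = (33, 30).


Doubling: s = (3 x1^2 + a) / (2 y1)
s = (3*33^2 + 25) / (2*30) mod 43 = 9
x3 = s^2 - 2 x1 mod 43 = 9^2 - 2*33 = 15
y3 = s (x1 - x3) - y1 mod 43 = 9 * (33 - 15) - 30 = 3

2P = (15, 3)


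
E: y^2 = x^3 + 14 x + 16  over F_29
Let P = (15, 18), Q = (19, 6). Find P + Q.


P != Q, so use the chord formula.
s = (y2 - y1) / (x2 - x1) = (17) / (4) mod 29 = 26
x3 = s^2 - x1 - x2 mod 29 = 26^2 - 15 - 19 = 4
y3 = s (x1 - x3) - y1 mod 29 = 26 * (15 - 4) - 18 = 7

P + Q = (4, 7)


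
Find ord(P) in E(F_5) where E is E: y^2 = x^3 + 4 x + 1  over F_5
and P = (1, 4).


Compute successive multiples of P until we hit O:
  1P = (1, 4)
  2P = (4, 4)
  3P = (0, 1)
  4P = (3, 0)
  5P = (0, 4)
  6P = (4, 1)
  7P = (1, 1)
  8P = O

ord(P) = 8


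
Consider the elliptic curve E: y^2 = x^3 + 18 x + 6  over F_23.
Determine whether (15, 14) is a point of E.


Check whether y^2 = x^3 + 18 x + 6 (mod 23) for (x, y) = (15, 14).
LHS: y^2 = 14^2 mod 23 = 12
RHS: x^3 + 18 x + 6 = 15^3 + 18*15 + 6 mod 23 = 17
LHS != RHS

No, not on the curve


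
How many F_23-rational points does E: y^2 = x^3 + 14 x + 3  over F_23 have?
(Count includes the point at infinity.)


For each x in F_23, count y with y^2 = x^3 + 14 x + 3 mod 23:
  x = 0: RHS = 3, y in [7, 16]  -> 2 point(s)
  x = 1: RHS = 18, y in [8, 15]  -> 2 point(s)
  x = 2: RHS = 16, y in [4, 19]  -> 2 point(s)
  x = 3: RHS = 3, y in [7, 16]  -> 2 point(s)
  x = 4: RHS = 8, y in [10, 13]  -> 2 point(s)
  x = 6: RHS = 4, y in [2, 21]  -> 2 point(s)
  x = 8: RHS = 6, y in [11, 12]  -> 2 point(s)
  x = 10: RHS = 16, y in [4, 19]  -> 2 point(s)
  x = 11: RHS = 16, y in [4, 19]  -> 2 point(s)
  x = 12: RHS = 13, y in [6, 17]  -> 2 point(s)
  x = 13: RHS = 13, y in [6, 17]  -> 2 point(s)
  x = 15: RHS = 0, y in [0]  -> 1 point(s)
  x = 17: RHS = 2, y in [5, 18]  -> 2 point(s)
  x = 20: RHS = 3, y in [7, 16]  -> 2 point(s)
  x = 21: RHS = 13, y in [6, 17]  -> 2 point(s)
Affine points: 29. Add the point at infinity: total = 30.

#E(F_23) = 30


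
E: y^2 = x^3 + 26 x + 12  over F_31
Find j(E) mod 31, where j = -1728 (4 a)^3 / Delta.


Delta = -16(4 a^3 + 27 b^2) mod 31 = 11
-1728 * (4 a)^3 = -1728 * (4*26)^3 mod 31 = 15
j = 15 * 11^(-1) mod 31 = 7

j = 7 (mod 31)


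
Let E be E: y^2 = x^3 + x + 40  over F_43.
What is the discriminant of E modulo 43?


4 a^3 + 27 b^2 = 4*1^3 + 27*40^2 = 4 + 43200 = 43204
Delta = -16 * (43204) = -691264
Delta mod 43 = 4

Delta = 4 (mod 43)


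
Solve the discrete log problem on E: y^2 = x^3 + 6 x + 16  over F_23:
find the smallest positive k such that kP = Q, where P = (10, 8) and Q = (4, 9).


Enumerate multiples of P until we hit Q = (4, 9):
  1P = (10, 8)
  2P = (4, 9)
Match found at i = 2.

k = 2


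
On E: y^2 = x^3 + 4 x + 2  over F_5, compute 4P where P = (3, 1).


k = 4 = 100_2 (binary, LSB first: 001)
Double-and-add from P = (3, 1):
  bit 0 = 0: acc unchanged = O
  bit 1 = 0: acc unchanged = O
  bit 2 = 1: acc = O + (3, 1) = (3, 1)

4P = (3, 1)


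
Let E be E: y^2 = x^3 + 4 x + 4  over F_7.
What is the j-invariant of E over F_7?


Delta = -16(4 a^3 + 27 b^2) mod 7 = 3
-1728 * (4 a)^3 = -1728 * (4*4)^3 mod 7 = 1
j = 1 * 3^(-1) mod 7 = 5

j = 5 (mod 7)


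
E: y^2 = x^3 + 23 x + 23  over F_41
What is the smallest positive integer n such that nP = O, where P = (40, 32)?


Compute successive multiples of P until we hit O:
  1P = (40, 32)
  2P = (38, 38)
  3P = (13, 10)
  4P = (39, 25)
  5P = (11, 7)
  6P = (10, 8)
  7P = (31, 8)
  8P = (9, 37)
  ... (continuing to 47P)
  47P = O

ord(P) = 47


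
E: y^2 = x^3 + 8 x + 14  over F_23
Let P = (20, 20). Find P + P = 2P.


Doubling: s = (3 x1^2 + a) / (2 y1)
s = (3*20^2 + 8) / (2*20) mod 23 = 21
x3 = s^2 - 2 x1 mod 23 = 21^2 - 2*20 = 10
y3 = s (x1 - x3) - y1 mod 23 = 21 * (20 - 10) - 20 = 6

2P = (10, 6)


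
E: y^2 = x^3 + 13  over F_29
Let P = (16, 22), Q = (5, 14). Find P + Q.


P != Q, so use the chord formula.
s = (y2 - y1) / (x2 - x1) = (21) / (18) mod 29 = 6
x3 = s^2 - x1 - x2 mod 29 = 6^2 - 16 - 5 = 15
y3 = s (x1 - x3) - y1 mod 29 = 6 * (16 - 15) - 22 = 13

P + Q = (15, 13)


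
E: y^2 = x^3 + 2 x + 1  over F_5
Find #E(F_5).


For each x in F_5, count y with y^2 = x^3 + 2 x + 1 mod 5:
  x = 0: RHS = 1, y in [1, 4]  -> 2 point(s)
  x = 1: RHS = 4, y in [2, 3]  -> 2 point(s)
  x = 3: RHS = 4, y in [2, 3]  -> 2 point(s)
Affine points: 6. Add the point at infinity: total = 7.

#E(F_5) = 7


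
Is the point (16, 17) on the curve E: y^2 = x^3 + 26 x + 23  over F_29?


Check whether y^2 = x^3 + 26 x + 23 (mod 29) for (x, y) = (16, 17).
LHS: y^2 = 17^2 mod 29 = 28
RHS: x^3 + 26 x + 23 = 16^3 + 26*16 + 23 mod 29 = 11
LHS != RHS

No, not on the curve


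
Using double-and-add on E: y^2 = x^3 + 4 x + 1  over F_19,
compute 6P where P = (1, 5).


k = 6 = 110_2 (binary, LSB first: 011)
Double-and-add from P = (1, 5):
  bit 0 = 0: acc unchanged = O
  bit 1 = 1: acc = O + (4, 10) = (4, 10)
  bit 2 = 1: acc = (4, 10) + (17, 17) = (2, 13)

6P = (2, 13)


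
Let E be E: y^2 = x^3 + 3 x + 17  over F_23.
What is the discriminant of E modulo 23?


4 a^3 + 27 b^2 = 4*3^3 + 27*17^2 = 108 + 7803 = 7911
Delta = -16 * (7911) = -126576
Delta mod 23 = 16

Delta = 16 (mod 23)


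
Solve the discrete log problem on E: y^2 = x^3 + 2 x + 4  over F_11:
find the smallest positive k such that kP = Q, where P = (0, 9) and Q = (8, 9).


Enumerate multiples of P until we hit Q = (8, 9):
  1P = (0, 9)
  2P = (3, 9)
  3P = (8, 2)
  4P = (6, 10)
  5P = (9, 6)
  6P = (7, 8)
  7P = (2, 7)
  8P = (10, 1)
  9P = (10, 10)
  10P = (2, 4)
  11P = (7, 3)
  12P = (9, 5)
  13P = (6, 1)
  14P = (8, 9)
Match found at i = 14.

k = 14


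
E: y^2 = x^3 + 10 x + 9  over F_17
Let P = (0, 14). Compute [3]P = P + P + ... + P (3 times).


k = 3 = 11_2 (binary, LSB first: 11)
Double-and-add from P = (0, 14):
  bit 0 = 1: acc = O + (0, 14) = (0, 14)
  bit 1 = 1: acc = (0, 14) + (16, 7) = (16, 10)

3P = (16, 10)


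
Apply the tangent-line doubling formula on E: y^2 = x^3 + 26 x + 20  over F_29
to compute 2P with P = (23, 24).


Doubling: s = (3 x1^2 + a) / (2 y1)
s = (3*23^2 + 26) / (2*24) mod 29 = 4
x3 = s^2 - 2 x1 mod 29 = 4^2 - 2*23 = 28
y3 = s (x1 - x3) - y1 mod 29 = 4 * (23 - 28) - 24 = 14

2P = (28, 14)


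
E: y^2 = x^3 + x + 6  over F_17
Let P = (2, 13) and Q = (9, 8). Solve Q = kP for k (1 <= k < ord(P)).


Enumerate multiples of P until we hit Q = (9, 8):
  1P = (2, 13)
  2P = (9, 9)
  3P = (15, 9)
  4P = (1, 5)
  5P = (10, 8)
  6P = (3, 11)
  7P = (16, 15)
  8P = (7, 13)
  9P = (8, 4)
  10P = (5, 0)
  11P = (8, 13)
  12P = (7, 4)
  13P = (16, 2)
  14P = (3, 6)
  15P = (10, 9)
  16P = (1, 12)
  17P = (15, 8)
  18P = (9, 8)
Match found at i = 18.

k = 18


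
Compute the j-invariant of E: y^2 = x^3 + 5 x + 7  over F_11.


Delta = -16(4 a^3 + 27 b^2) mod 11 = 4
-1728 * (4 a)^3 = -1728 * (4*5)^3 mod 11 = 8
j = 8 * 4^(-1) mod 11 = 2

j = 2 (mod 11)


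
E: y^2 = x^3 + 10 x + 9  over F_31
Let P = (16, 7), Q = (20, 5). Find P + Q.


P != Q, so use the chord formula.
s = (y2 - y1) / (x2 - x1) = (29) / (4) mod 31 = 15
x3 = s^2 - x1 - x2 mod 31 = 15^2 - 16 - 20 = 3
y3 = s (x1 - x3) - y1 mod 31 = 15 * (16 - 3) - 7 = 2

P + Q = (3, 2)


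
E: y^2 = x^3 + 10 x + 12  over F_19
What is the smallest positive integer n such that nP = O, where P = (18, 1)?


Compute successive multiples of P until we hit O:
  1P = (18, 1)
  2P = (11, 16)
  3P = (7, 8)
  4P = (1, 2)
  5P = (5, 15)
  6P = (12, 13)
  7P = (12, 6)
  8P = (5, 4)
  ... (continuing to 13P)
  13P = O

ord(P) = 13


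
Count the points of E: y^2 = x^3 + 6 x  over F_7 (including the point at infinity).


For each x in F_7, count y with y^2 = x^3 + 6 x + 0 mod 7:
  x = 0: RHS = 0, y in [0]  -> 1 point(s)
  x = 1: RHS = 0, y in [0]  -> 1 point(s)
  x = 4: RHS = 4, y in [2, 5]  -> 2 point(s)
  x = 5: RHS = 1, y in [1, 6]  -> 2 point(s)
  x = 6: RHS = 0, y in [0]  -> 1 point(s)
Affine points: 7. Add the point at infinity: total = 8.

#E(F_7) = 8


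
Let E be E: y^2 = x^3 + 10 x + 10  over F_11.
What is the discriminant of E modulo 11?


4 a^3 + 27 b^2 = 4*10^3 + 27*10^2 = 4000 + 2700 = 6700
Delta = -16 * (6700) = -107200
Delta mod 11 = 6

Delta = 6 (mod 11)


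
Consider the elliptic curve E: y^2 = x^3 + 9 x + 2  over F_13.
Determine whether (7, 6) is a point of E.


Check whether y^2 = x^3 + 9 x + 2 (mod 13) for (x, y) = (7, 6).
LHS: y^2 = 6^2 mod 13 = 10
RHS: x^3 + 9 x + 2 = 7^3 + 9*7 + 2 mod 13 = 5
LHS != RHS

No, not on the curve


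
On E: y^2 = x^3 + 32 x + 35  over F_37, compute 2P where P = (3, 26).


Doubling: s = (3 x1^2 + a) / (2 y1)
s = (3*3^2 + 32) / (2*26) mod 37 = 36
x3 = s^2 - 2 x1 mod 37 = 36^2 - 2*3 = 32
y3 = s (x1 - x3) - y1 mod 37 = 36 * (3 - 32) - 26 = 3

2P = (32, 3)


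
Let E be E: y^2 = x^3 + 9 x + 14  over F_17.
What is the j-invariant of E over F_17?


Delta = -16(4 a^3 + 27 b^2) mod 17 = 14
-1728 * (4 a)^3 = -1728 * (4*9)^3 mod 17 = 14
j = 14 * 14^(-1) mod 17 = 1

j = 1 (mod 17)


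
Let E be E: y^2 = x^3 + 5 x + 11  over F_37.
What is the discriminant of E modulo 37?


4 a^3 + 27 b^2 = 4*5^3 + 27*11^2 = 500 + 3267 = 3767
Delta = -16 * (3767) = -60272
Delta mod 37 = 1

Delta = 1 (mod 37)


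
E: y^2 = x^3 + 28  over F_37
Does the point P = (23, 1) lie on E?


Check whether y^2 = x^3 + 0 x + 28 (mod 37) for (x, y) = (23, 1).
LHS: y^2 = 1^2 mod 37 = 1
RHS: x^3 + 0 x + 28 = 23^3 + 0*23 + 28 mod 37 = 22
LHS != RHS

No, not on the curve


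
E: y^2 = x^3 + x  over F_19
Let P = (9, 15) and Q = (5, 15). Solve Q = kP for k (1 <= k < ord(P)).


Enumerate multiples of P until we hit Q = (5, 15):
  1P = (9, 15)
  2P = (5, 15)
Match found at i = 2.

k = 2


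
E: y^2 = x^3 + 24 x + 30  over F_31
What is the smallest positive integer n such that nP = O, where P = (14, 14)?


Compute successive multiples of P until we hit O:
  1P = (14, 14)
  2P = (17, 9)
  3P = (20, 27)
  4P = (6, 24)
  5P = (30, 6)
  6P = (26, 23)
  7P = (9, 13)
  8P = (13, 11)
  ... (continuing to 17P)
  17P = O

ord(P) = 17


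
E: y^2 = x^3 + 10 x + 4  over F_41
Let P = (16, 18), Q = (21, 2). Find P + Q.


P != Q, so use the chord formula.
s = (y2 - y1) / (x2 - x1) = (25) / (5) mod 41 = 5
x3 = s^2 - x1 - x2 mod 41 = 5^2 - 16 - 21 = 29
y3 = s (x1 - x3) - y1 mod 41 = 5 * (16 - 29) - 18 = 40

P + Q = (29, 40)


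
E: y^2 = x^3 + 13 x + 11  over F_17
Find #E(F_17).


For each x in F_17, count y with y^2 = x^3 + 13 x + 11 mod 17:
  x = 1: RHS = 8, y in [5, 12]  -> 2 point(s)
  x = 3: RHS = 9, y in [3, 14]  -> 2 point(s)
  x = 4: RHS = 8, y in [5, 12]  -> 2 point(s)
  x = 6: RHS = 16, y in [4, 13]  -> 2 point(s)
  x = 8: RHS = 15, y in [7, 10]  -> 2 point(s)
  x = 10: RHS = 2, y in [6, 11]  -> 2 point(s)
  x = 12: RHS = 8, y in [5, 12]  -> 2 point(s)
  x = 14: RHS = 13, y in [8, 9]  -> 2 point(s)
Affine points: 16. Add the point at infinity: total = 17.

#E(F_17) = 17


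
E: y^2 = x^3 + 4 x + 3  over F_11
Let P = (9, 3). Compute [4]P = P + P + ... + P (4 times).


k = 4 = 100_2 (binary, LSB first: 001)
Double-and-add from P = (9, 3):
  bit 0 = 0: acc unchanged = O
  bit 1 = 0: acc unchanged = O
  bit 2 = 1: acc = O + (10, 3) = (10, 3)

4P = (10, 3)


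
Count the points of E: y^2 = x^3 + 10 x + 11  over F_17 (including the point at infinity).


For each x in F_17, count y with y^2 = x^3 + 10 x + 11 mod 17:
  x = 3: RHS = 0, y in [0]  -> 1 point(s)
  x = 4: RHS = 13, y in [8, 9]  -> 2 point(s)
  x = 5: RHS = 16, y in [4, 13]  -> 2 point(s)
  x = 6: RHS = 15, y in [7, 10]  -> 2 point(s)
  x = 7: RHS = 16, y in [4, 13]  -> 2 point(s)
  x = 8: RHS = 8, y in [5, 12]  -> 2 point(s)
  x = 13: RHS = 9, y in [3, 14]  -> 2 point(s)
  x = 15: RHS = 0, y in [0]  -> 1 point(s)
  x = 16: RHS = 0, y in [0]  -> 1 point(s)
Affine points: 15. Add the point at infinity: total = 16.

#E(F_17) = 16


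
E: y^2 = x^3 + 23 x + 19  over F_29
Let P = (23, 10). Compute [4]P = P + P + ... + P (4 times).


k = 4 = 100_2 (binary, LSB first: 001)
Double-and-add from P = (23, 10):
  bit 0 = 0: acc unchanged = O
  bit 1 = 0: acc unchanged = O
  bit 2 = 1: acc = O + (6, 24) = (6, 24)

4P = (6, 24)


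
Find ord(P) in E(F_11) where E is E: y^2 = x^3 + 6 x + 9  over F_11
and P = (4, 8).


Compute successive multiples of P until we hit O:
  1P = (4, 8)
  2P = (7, 8)
  3P = (0, 3)
  4P = (1, 4)
  5P = (9, 0)
  6P = (1, 7)
  7P = (0, 8)
  8P = (7, 3)
  ... (continuing to 10P)
  10P = O

ord(P) = 10


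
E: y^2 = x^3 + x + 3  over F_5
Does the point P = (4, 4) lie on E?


Check whether y^2 = x^3 + 1 x + 3 (mod 5) for (x, y) = (4, 4).
LHS: y^2 = 4^2 mod 5 = 1
RHS: x^3 + 1 x + 3 = 4^3 + 1*4 + 3 mod 5 = 1
LHS = RHS

Yes, on the curve


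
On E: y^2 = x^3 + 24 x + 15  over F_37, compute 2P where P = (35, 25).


Doubling: s = (3 x1^2 + a) / (2 y1)
s = (3*35^2 + 24) / (2*25) mod 37 = 17
x3 = s^2 - 2 x1 mod 37 = 17^2 - 2*35 = 34
y3 = s (x1 - x3) - y1 mod 37 = 17 * (35 - 34) - 25 = 29

2P = (34, 29)


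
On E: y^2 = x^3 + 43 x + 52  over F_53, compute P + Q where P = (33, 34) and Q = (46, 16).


P != Q, so use the chord formula.
s = (y2 - y1) / (x2 - x1) = (35) / (13) mod 53 = 19
x3 = s^2 - x1 - x2 mod 53 = 19^2 - 33 - 46 = 17
y3 = s (x1 - x3) - y1 mod 53 = 19 * (33 - 17) - 34 = 5

P + Q = (17, 5)


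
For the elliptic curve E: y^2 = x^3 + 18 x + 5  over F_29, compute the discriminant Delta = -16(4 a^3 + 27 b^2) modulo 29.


4 a^3 + 27 b^2 = 4*18^3 + 27*5^2 = 23328 + 675 = 24003
Delta = -16 * (24003) = -384048
Delta mod 29 = 28

Delta = 28 (mod 29)


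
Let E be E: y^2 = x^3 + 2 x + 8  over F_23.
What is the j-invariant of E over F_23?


Delta = -16(4 a^3 + 27 b^2) mod 23 = 15
-1728 * (4 a)^3 = -1728 * (4*2)^3 mod 23 = 5
j = 5 * 15^(-1) mod 23 = 8

j = 8 (mod 23)


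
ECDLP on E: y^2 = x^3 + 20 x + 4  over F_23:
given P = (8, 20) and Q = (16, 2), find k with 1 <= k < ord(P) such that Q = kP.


Enumerate multiples of P until we hit Q = (16, 2):
  1P = (8, 20)
  2P = (16, 2)
Match found at i = 2.

k = 2


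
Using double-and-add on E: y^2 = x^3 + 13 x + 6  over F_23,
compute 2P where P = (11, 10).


k = 2 = 10_2 (binary, LSB first: 01)
Double-and-add from P = (11, 10):
  bit 0 = 0: acc unchanged = O
  bit 1 = 1: acc = O + (3, 7) = (3, 7)

2P = (3, 7)


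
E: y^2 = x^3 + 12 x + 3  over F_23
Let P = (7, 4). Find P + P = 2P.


Doubling: s = (3 x1^2 + a) / (2 y1)
s = (3*7^2 + 12) / (2*4) mod 23 = 17
x3 = s^2 - 2 x1 mod 23 = 17^2 - 2*7 = 22
y3 = s (x1 - x3) - y1 mod 23 = 17 * (7 - 22) - 4 = 17

2P = (22, 17)


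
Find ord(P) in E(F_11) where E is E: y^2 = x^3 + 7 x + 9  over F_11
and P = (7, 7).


Compute successive multiples of P until we hit O:
  1P = (7, 7)
  2P = (8, 4)
  3P = (5, 9)
  4P = (0, 8)
  5P = (2, 8)
  6P = (6, 6)
  7P = (10, 1)
  8P = (9, 8)
  ... (continuing to 17P)
  17P = O

ord(P) = 17


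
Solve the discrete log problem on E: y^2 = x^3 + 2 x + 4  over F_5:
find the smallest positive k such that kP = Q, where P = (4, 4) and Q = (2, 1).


Enumerate multiples of P until we hit Q = (2, 1):
  1P = (4, 4)
  2P = (2, 1)
Match found at i = 2.

k = 2


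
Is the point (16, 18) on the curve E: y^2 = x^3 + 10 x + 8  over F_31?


Check whether y^2 = x^3 + 10 x + 8 (mod 31) for (x, y) = (16, 18).
LHS: y^2 = 18^2 mod 31 = 14
RHS: x^3 + 10 x + 8 = 16^3 + 10*16 + 8 mod 31 = 17
LHS != RHS

No, not on the curve


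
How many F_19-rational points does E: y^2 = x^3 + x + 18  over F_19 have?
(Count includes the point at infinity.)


For each x in F_19, count y with y^2 = x^3 + 1 x + 18 mod 19:
  x = 1: RHS = 1, y in [1, 18]  -> 2 point(s)
  x = 2: RHS = 9, y in [3, 16]  -> 2 point(s)
  x = 7: RHS = 7, y in [8, 11]  -> 2 point(s)
  x = 8: RHS = 6, y in [5, 14]  -> 2 point(s)
  x = 11: RHS = 11, y in [7, 12]  -> 2 point(s)
  x = 13: RHS = 5, y in [9, 10]  -> 2 point(s)
  x = 15: RHS = 7, y in [8, 11]  -> 2 point(s)
  x = 16: RHS = 7, y in [8, 11]  -> 2 point(s)
  x = 18: RHS = 16, y in [4, 15]  -> 2 point(s)
Affine points: 18. Add the point at infinity: total = 19.

#E(F_19) = 19


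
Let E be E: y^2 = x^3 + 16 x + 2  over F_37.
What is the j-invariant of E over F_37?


Delta = -16(4 a^3 + 27 b^2) mod 37 = 12
-1728 * (4 a)^3 = -1728 * (4*16)^3 mod 37 = 26
j = 26 * 12^(-1) mod 37 = 33

j = 33 (mod 37)


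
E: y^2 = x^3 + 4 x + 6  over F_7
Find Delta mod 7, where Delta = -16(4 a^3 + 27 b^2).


4 a^3 + 27 b^2 = 4*4^3 + 27*6^2 = 256 + 972 = 1228
Delta = -16 * (1228) = -19648
Delta mod 7 = 1

Delta = 1 (mod 7)


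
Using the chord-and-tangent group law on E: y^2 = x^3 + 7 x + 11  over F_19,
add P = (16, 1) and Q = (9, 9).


P != Q, so use the chord formula.
s = (y2 - y1) / (x2 - x1) = (8) / (12) mod 19 = 7
x3 = s^2 - x1 - x2 mod 19 = 7^2 - 16 - 9 = 5
y3 = s (x1 - x3) - y1 mod 19 = 7 * (16 - 5) - 1 = 0

P + Q = (5, 0)


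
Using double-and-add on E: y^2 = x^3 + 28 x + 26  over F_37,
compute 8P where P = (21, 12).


k = 8 = 1000_2 (binary, LSB first: 0001)
Double-and-add from P = (21, 12):
  bit 0 = 0: acc unchanged = O
  bit 1 = 0: acc unchanged = O
  bit 2 = 0: acc unchanged = O
  bit 3 = 1: acc = O + (21, 25) = (21, 25)

8P = (21, 25)


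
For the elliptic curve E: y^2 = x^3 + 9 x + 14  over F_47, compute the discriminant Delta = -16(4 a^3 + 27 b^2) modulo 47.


4 a^3 + 27 b^2 = 4*9^3 + 27*14^2 = 2916 + 5292 = 8208
Delta = -16 * (8208) = -131328
Delta mod 47 = 37

Delta = 37 (mod 47)


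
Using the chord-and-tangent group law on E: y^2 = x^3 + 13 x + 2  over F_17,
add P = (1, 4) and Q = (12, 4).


P != Q, so use the chord formula.
s = (y2 - y1) / (x2 - x1) = (0) / (11) mod 17 = 0
x3 = s^2 - x1 - x2 mod 17 = 0^2 - 1 - 12 = 4
y3 = s (x1 - x3) - y1 mod 17 = 0 * (1 - 4) - 4 = 13

P + Q = (4, 13)


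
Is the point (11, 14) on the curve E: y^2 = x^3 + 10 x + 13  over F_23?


Check whether y^2 = x^3 + 10 x + 13 (mod 23) for (x, y) = (11, 14).
LHS: y^2 = 14^2 mod 23 = 12
RHS: x^3 + 10 x + 13 = 11^3 + 10*11 + 13 mod 23 = 5
LHS != RHS

No, not on the curve


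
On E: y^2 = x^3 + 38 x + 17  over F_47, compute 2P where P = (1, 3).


Doubling: s = (3 x1^2 + a) / (2 y1)
s = (3*1^2 + 38) / (2*3) mod 47 = 46
x3 = s^2 - 2 x1 mod 47 = 46^2 - 2*1 = 46
y3 = s (x1 - x3) - y1 mod 47 = 46 * (1 - 46) - 3 = 42

2P = (46, 42)


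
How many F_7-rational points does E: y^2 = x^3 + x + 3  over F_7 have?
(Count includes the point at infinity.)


For each x in F_7, count y with y^2 = x^3 + 1 x + 3 mod 7:
  x = 4: RHS = 1, y in [1, 6]  -> 2 point(s)
  x = 5: RHS = 0, y in [0]  -> 1 point(s)
  x = 6: RHS = 1, y in [1, 6]  -> 2 point(s)
Affine points: 5. Add the point at infinity: total = 6.

#E(F_7) = 6


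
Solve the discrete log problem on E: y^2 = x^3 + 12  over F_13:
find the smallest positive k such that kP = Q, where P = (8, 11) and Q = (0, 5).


Enumerate multiples of P until we hit Q = (0, 5):
  1P = (8, 11)
  2P = (0, 8)
  3P = (9, 0)
  4P = (0, 5)
Match found at i = 4.

k = 4


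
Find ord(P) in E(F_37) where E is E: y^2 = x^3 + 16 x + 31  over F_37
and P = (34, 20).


Compute successive multiples of P until we hit O:
  1P = (34, 20)
  2P = (10, 28)
  3P = (26, 2)
  4P = (26, 35)
  5P = (10, 9)
  6P = (34, 17)
  7P = O

ord(P) = 7


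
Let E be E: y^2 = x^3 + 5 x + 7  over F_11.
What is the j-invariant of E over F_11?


Delta = -16(4 a^3 + 27 b^2) mod 11 = 4
-1728 * (4 a)^3 = -1728 * (4*5)^3 mod 11 = 8
j = 8 * 4^(-1) mod 11 = 2

j = 2 (mod 11)


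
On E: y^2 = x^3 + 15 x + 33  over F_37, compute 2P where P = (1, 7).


Doubling: s = (3 x1^2 + a) / (2 y1)
s = (3*1^2 + 15) / (2*7) mod 37 = 33
x3 = s^2 - 2 x1 mod 37 = 33^2 - 2*1 = 14
y3 = s (x1 - x3) - y1 mod 37 = 33 * (1 - 14) - 7 = 8

2P = (14, 8)


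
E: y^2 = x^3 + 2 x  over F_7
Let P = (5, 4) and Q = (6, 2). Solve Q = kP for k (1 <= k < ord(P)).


Enumerate multiples of P until we hit Q = (6, 2):
  1P = (5, 4)
  2P = (4, 3)
  3P = (6, 2)
Match found at i = 3.

k = 3


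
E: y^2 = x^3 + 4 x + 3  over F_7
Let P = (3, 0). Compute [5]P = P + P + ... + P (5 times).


k = 5 = 101_2 (binary, LSB first: 101)
Double-and-add from P = (3, 0):
  bit 0 = 1: acc = O + (3, 0) = (3, 0)
  bit 1 = 0: acc unchanged = (3, 0)
  bit 2 = 1: acc = (3, 0) + O = (3, 0)

5P = (3, 0)


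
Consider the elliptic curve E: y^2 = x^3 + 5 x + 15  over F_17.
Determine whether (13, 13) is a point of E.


Check whether y^2 = x^3 + 5 x + 15 (mod 17) for (x, y) = (13, 13).
LHS: y^2 = 13^2 mod 17 = 16
RHS: x^3 + 5 x + 15 = 13^3 + 5*13 + 15 mod 17 = 16
LHS = RHS

Yes, on the curve


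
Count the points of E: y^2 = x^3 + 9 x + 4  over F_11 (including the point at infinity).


For each x in F_11, count y with y^2 = x^3 + 9 x + 4 mod 11:
  x = 0: RHS = 4, y in [2, 9]  -> 2 point(s)
  x = 1: RHS = 3, y in [5, 6]  -> 2 point(s)
  x = 3: RHS = 3, y in [5, 6]  -> 2 point(s)
  x = 4: RHS = 5, y in [4, 7]  -> 2 point(s)
  x = 5: RHS = 9, y in [3, 8]  -> 2 point(s)
  x = 7: RHS = 3, y in [5, 6]  -> 2 point(s)
  x = 8: RHS = 5, y in [4, 7]  -> 2 point(s)
  x = 9: RHS = 0, y in [0]  -> 1 point(s)
  x = 10: RHS = 5, y in [4, 7]  -> 2 point(s)
Affine points: 17. Add the point at infinity: total = 18.

#E(F_11) = 18


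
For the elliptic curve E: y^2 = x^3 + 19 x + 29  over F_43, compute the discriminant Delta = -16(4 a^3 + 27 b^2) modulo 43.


4 a^3 + 27 b^2 = 4*19^3 + 27*29^2 = 27436 + 22707 = 50143
Delta = -16 * (50143) = -802288
Delta mod 43 = 6

Delta = 6 (mod 43)


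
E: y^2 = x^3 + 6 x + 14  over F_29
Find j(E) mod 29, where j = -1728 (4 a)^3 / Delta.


Delta = -16(4 a^3 + 27 b^2) mod 29 = 17
-1728 * (4 a)^3 = -1728 * (4*6)^3 mod 29 = 8
j = 8 * 17^(-1) mod 29 = 9

j = 9 (mod 29)


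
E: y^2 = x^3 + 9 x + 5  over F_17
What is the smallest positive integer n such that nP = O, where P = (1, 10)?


Compute successive multiples of P until we hit O:
  1P = (1, 10)
  2P = (14, 6)
  3P = (3, 5)
  4P = (15, 8)
  5P = (9, 13)
  6P = (9, 4)
  7P = (15, 9)
  8P = (3, 12)
  ... (continuing to 11P)
  11P = O

ord(P) = 11


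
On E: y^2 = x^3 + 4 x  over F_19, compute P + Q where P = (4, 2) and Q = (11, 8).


P != Q, so use the chord formula.
s = (y2 - y1) / (x2 - x1) = (6) / (7) mod 19 = 9
x3 = s^2 - x1 - x2 mod 19 = 9^2 - 4 - 11 = 9
y3 = s (x1 - x3) - y1 mod 19 = 9 * (4 - 9) - 2 = 10

P + Q = (9, 10)


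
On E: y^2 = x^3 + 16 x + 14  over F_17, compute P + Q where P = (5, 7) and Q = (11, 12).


P != Q, so use the chord formula.
s = (y2 - y1) / (x2 - x1) = (5) / (6) mod 17 = 15
x3 = s^2 - x1 - x2 mod 17 = 15^2 - 5 - 11 = 5
y3 = s (x1 - x3) - y1 mod 17 = 15 * (5 - 5) - 7 = 10

P + Q = (5, 10)


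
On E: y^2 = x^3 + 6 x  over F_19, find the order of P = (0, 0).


Compute successive multiples of P until we hit O:
  1P = (0, 0)
  2P = O

ord(P) = 2


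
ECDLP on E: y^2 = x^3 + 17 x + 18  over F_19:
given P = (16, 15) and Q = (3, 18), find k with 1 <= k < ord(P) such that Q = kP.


Enumerate multiples of P until we hit Q = (3, 18):
  1P = (16, 15)
  2P = (3, 18)
Match found at i = 2.

k = 2


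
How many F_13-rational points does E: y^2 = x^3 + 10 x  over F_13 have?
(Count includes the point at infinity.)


For each x in F_13, count y with y^2 = x^3 + 10 x + 0 mod 13:
  x = 0: RHS = 0, y in [0]  -> 1 point(s)
  x = 4: RHS = 0, y in [0]  -> 1 point(s)
  x = 6: RHS = 3, y in [4, 9]  -> 2 point(s)
  x = 7: RHS = 10, y in [6, 7]  -> 2 point(s)
  x = 9: RHS = 0, y in [0]  -> 1 point(s)
Affine points: 7. Add the point at infinity: total = 8.

#E(F_13) = 8


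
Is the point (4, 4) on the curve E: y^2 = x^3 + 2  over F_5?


Check whether y^2 = x^3 + 0 x + 2 (mod 5) for (x, y) = (4, 4).
LHS: y^2 = 4^2 mod 5 = 1
RHS: x^3 + 0 x + 2 = 4^3 + 0*4 + 2 mod 5 = 1
LHS = RHS

Yes, on the curve


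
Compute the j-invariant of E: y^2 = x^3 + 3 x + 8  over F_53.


Delta = -16(4 a^3 + 27 b^2) mod 53 = 39
-1728 * (4 a)^3 = -1728 * (4*3)^3 mod 53 = 36
j = 36 * 39^(-1) mod 53 = 5

j = 5 (mod 53)


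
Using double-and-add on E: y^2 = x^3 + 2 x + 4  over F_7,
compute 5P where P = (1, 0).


k = 5 = 101_2 (binary, LSB first: 101)
Double-and-add from P = (1, 0):
  bit 0 = 1: acc = O + (1, 0) = (1, 0)
  bit 1 = 0: acc unchanged = (1, 0)
  bit 2 = 1: acc = (1, 0) + O = (1, 0)

5P = (1, 0)


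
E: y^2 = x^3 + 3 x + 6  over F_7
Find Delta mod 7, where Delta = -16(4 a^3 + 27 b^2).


4 a^3 + 27 b^2 = 4*3^3 + 27*6^2 = 108 + 972 = 1080
Delta = -16 * (1080) = -17280
Delta mod 7 = 3

Delta = 3 (mod 7)


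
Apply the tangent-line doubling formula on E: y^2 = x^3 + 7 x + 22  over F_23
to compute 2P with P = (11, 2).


Doubling: s = (3 x1^2 + a) / (2 y1)
s = (3*11^2 + 7) / (2*2) mod 23 = 12
x3 = s^2 - 2 x1 mod 23 = 12^2 - 2*11 = 7
y3 = s (x1 - x3) - y1 mod 23 = 12 * (11 - 7) - 2 = 0

2P = (7, 0)


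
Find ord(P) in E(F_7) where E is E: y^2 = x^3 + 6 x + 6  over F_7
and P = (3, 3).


Compute successive multiples of P until we hit O:
  1P = (3, 3)
  2P = (5, 0)
  3P = (3, 4)
  4P = O

ord(P) = 4


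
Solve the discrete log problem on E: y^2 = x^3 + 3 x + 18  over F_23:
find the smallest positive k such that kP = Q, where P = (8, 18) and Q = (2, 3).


Enumerate multiples of P until we hit Q = (2, 3):
  1P = (8, 18)
  2P = (2, 3)
Match found at i = 2.

k = 2


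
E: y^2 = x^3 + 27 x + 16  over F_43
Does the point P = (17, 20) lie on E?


Check whether y^2 = x^3 + 27 x + 16 (mod 43) for (x, y) = (17, 20).
LHS: y^2 = 20^2 mod 43 = 13
RHS: x^3 + 27 x + 16 = 17^3 + 27*17 + 16 mod 43 = 13
LHS = RHS

Yes, on the curve


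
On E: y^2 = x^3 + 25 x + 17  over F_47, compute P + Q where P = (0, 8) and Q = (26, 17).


P != Q, so use the chord formula.
s = (y2 - y1) / (x2 - x1) = (9) / (26) mod 47 = 13
x3 = s^2 - x1 - x2 mod 47 = 13^2 - 0 - 26 = 2
y3 = s (x1 - x3) - y1 mod 47 = 13 * (0 - 2) - 8 = 13

P + Q = (2, 13)


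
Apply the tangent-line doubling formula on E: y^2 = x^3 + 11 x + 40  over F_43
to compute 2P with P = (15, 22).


Doubling: s = (3 x1^2 + a) / (2 y1)
s = (3*15^2 + 11) / (2*22) mod 43 = 41
x3 = s^2 - 2 x1 mod 43 = 41^2 - 2*15 = 17
y3 = s (x1 - x3) - y1 mod 43 = 41 * (15 - 17) - 22 = 25

2P = (17, 25)


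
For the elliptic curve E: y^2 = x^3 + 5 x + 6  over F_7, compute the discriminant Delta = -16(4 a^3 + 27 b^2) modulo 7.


4 a^3 + 27 b^2 = 4*5^3 + 27*6^2 = 500 + 972 = 1472
Delta = -16 * (1472) = -23552
Delta mod 7 = 3

Delta = 3 (mod 7)


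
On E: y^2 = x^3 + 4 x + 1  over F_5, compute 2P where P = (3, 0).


k = 2 = 10_2 (binary, LSB first: 01)
Double-and-add from P = (3, 0):
  bit 0 = 0: acc unchanged = O
  bit 1 = 1: acc = O + O = O

2P = O


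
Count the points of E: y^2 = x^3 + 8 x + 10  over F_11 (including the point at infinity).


For each x in F_11, count y with y^2 = x^3 + 8 x + 10 mod 11:
  x = 2: RHS = 1, y in [1, 10]  -> 2 point(s)
  x = 8: RHS = 3, y in [5, 6]  -> 2 point(s)
  x = 10: RHS = 1, y in [1, 10]  -> 2 point(s)
Affine points: 6. Add the point at infinity: total = 7.

#E(F_11) = 7


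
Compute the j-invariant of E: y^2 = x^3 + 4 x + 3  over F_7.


Delta = -16(4 a^3 + 27 b^2) mod 7 = 3
-1728 * (4 a)^3 = -1728 * (4*4)^3 mod 7 = 1
j = 1 * 3^(-1) mod 7 = 5

j = 5 (mod 7)


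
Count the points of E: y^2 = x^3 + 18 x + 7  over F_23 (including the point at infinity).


For each x in F_23, count y with y^2 = x^3 + 18 x + 7 mod 23:
  x = 1: RHS = 3, y in [7, 16]  -> 2 point(s)
  x = 6: RHS = 9, y in [3, 20]  -> 2 point(s)
  x = 7: RHS = 16, y in [4, 19]  -> 2 point(s)
  x = 9: RHS = 1, y in [1, 22]  -> 2 point(s)
  x = 11: RHS = 18, y in [8, 15]  -> 2 point(s)
  x = 13: RHS = 0, y in [0]  -> 1 point(s)
  x = 14: RHS = 13, y in [6, 17]  -> 2 point(s)
  x = 15: RHS = 18, y in [8, 15]  -> 2 point(s)
  x = 19: RHS = 9, y in [3, 20]  -> 2 point(s)
  x = 20: RHS = 18, y in [8, 15]  -> 2 point(s)
  x = 21: RHS = 9, y in [3, 20]  -> 2 point(s)
Affine points: 21. Add the point at infinity: total = 22.

#E(F_23) = 22
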